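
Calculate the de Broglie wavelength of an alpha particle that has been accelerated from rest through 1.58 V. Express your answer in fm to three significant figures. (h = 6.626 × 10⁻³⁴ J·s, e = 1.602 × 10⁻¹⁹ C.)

λ = 8080 fm

KE = 2eV = 2 × 1.602 × 10⁻¹⁹ × 1.580 = 5.062 × 10⁻¹⁹ J.
p = √(2mKE) = √(2 × 6.645 × 10⁻²⁷ × 5.062 × 10⁻¹⁹) = 8.202 × 10⁻²³ kg·m/s.
λ = h/p = 6.626 × 10⁻³⁴ / 8.202 × 10⁻²³ = 8.08 × 10⁻¹² m = 8080 fm.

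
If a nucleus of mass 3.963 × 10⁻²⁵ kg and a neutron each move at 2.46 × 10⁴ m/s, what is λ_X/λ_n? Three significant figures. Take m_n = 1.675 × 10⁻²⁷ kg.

λ_X/λ_n = 4.23 × 10⁻³

At fixed v, p = mv so λ = h/(mv) ∝ 1/m.
λ_X/λ_n = m_n/m_X = 1.675 × 10⁻²⁷/3.963 × 10⁻²⁵ = 4.23 × 10⁻³.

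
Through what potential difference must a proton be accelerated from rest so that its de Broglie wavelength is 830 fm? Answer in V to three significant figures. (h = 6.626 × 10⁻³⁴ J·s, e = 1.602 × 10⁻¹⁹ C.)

p = h/λ = 6.626 × 10⁻³⁴ / 8.300 × 10⁻¹³ = 7.983 × 10⁻²² kg·m/s.
KE = p²/(2m) = 1.905 × 10⁻¹⁶ J.
V = KE/e = 1.905 × 10⁻¹⁶ / (1.602 × 10⁻¹⁹) = 1190 V.

V = 1190 V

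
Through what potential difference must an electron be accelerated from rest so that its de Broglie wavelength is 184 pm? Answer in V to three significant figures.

V = 44.4 V

p = h/λ = 6.626 × 10⁻³⁴ / 1.840 × 10⁻¹⁰ = 3.601 × 10⁻²⁴ kg·m/s.
KE = p²/(2m) = 7.118 × 10⁻¹⁸ J.
V = KE/e = 7.118 × 10⁻¹⁸ / (1.602 × 10⁻¹⁹) = 44.4 V.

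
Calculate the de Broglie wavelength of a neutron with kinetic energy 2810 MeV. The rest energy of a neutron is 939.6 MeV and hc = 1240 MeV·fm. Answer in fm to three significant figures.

Total energy E = KE + m₀c² = 2810 + 939.6 = 3749.6 MeV.
(pc)² = E² − (m₀c²)² = (3749.6)² − (939.6)² = 1.318 × 10⁷ MeV², so pc = 3630 MeV.
λ = hc/(pc) = 1240 MeV·fm / 3630 MeV = 0.342 fm.

λ = 0.342 fm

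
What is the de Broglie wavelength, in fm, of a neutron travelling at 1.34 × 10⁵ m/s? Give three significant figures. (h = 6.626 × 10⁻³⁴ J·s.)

p = mv = 1.675 × 10⁻²⁷ × 1.34 × 10⁵ = 2.245 × 10⁻²² kg·m/s.
λ = h/p = 6.626 × 10⁻³⁴ / 2.245 × 10⁻²² = 2.95 × 10⁻¹² m = 2950 fm.

λ = 2950 fm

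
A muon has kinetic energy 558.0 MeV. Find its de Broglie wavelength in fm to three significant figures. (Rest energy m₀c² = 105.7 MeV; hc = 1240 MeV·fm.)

λ = 1.89 fm

Total energy E = KE + m₀c² = 558.0 + 105.7 = 663.7 MeV.
(pc)² = E² − (m₀c²)² = (663.7)² − (105.7)² = 4.293 × 10⁵ MeV², so pc = 655.2 MeV.
λ = hc/(pc) = 1240 MeV·fm / 655.2 MeV = 1.89 fm.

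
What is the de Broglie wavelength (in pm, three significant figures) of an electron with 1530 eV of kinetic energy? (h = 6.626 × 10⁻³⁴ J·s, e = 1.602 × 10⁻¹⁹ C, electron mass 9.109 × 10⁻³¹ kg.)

KE = 1530 eV = 2.451 × 10⁻¹⁶ J.
p = √(2mKE) = √(2 × 9.109 × 10⁻³¹ × 2.451 × 10⁻¹⁶) = 2.113 × 10⁻²³ kg·m/s.
λ = h/p = 6.626 × 10⁻³⁴ / 2.113 × 10⁻²³ = 3.14 × 10⁻¹¹ m = 31.4 pm.

λ = 31.4 pm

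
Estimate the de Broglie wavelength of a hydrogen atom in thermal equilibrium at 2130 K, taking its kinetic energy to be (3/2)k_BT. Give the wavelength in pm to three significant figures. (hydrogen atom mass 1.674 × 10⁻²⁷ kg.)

KE = (3/2)k_BT = 1.5 × 1.381 × 10⁻²³ × 2130 = 4.412 × 10⁻²⁰ J.
p = √(2mKE) = √(2 × 1.674 × 10⁻²⁷ × 4.412 × 10⁻²⁰) = 1.215 × 10⁻²³ kg·m/s.
λ = h/p = 5.45 × 10⁻¹¹ m = 54.5 pm.

λ = 54.5 pm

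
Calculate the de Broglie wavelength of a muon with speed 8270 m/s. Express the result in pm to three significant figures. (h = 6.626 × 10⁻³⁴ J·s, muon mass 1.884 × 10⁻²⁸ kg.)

p = mv = 1.884 × 10⁻²⁸ × 8270 = 1.558 × 10⁻²⁴ kg·m/s.
λ = h/p = 6.626 × 10⁻³⁴ / 1.558 × 10⁻²⁴ = 4.25 × 10⁻¹⁰ m = 425 pm.

λ = 425 pm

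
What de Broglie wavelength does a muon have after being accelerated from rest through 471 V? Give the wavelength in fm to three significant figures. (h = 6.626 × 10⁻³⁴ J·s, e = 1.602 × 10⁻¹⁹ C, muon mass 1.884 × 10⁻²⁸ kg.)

KE = eV = 1.602 × 10⁻¹⁹ × 471.0 = 7.545 × 10⁻¹⁷ J.
p = √(2mKE) = √(2 × 1.884 × 10⁻²⁸ × 7.545 × 10⁻¹⁷) = 1.686 × 10⁻²² kg·m/s.
λ = h/p = 6.626 × 10⁻³⁴ / 1.686 × 10⁻²² = 3.93 × 10⁻¹² m = 3930 fm.

λ = 3930 fm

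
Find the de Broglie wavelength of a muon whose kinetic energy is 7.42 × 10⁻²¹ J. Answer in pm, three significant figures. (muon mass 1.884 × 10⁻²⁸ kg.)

λ = 396 pm

p = √(2mKE) = √(2 × 1.884 × 10⁻²⁸ × 7.420 × 10⁻²¹) = 1.672 × 10⁻²⁴ kg·m/s.
λ = h/p = 6.626 × 10⁻³⁴ / 1.672 × 10⁻²⁴ = 3.96 × 10⁻¹⁰ m = 396 pm.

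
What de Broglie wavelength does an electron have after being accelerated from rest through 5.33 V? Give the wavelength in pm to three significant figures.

λ = 531 pm

KE = eV = 1.602 × 10⁻¹⁹ × 5.330 = 8.539 × 10⁻¹⁹ J.
p = √(2mKE) = √(2 × 9.109 × 10⁻³¹ × 8.539 × 10⁻¹⁹) = 1.247 × 10⁻²⁴ kg·m/s.
λ = h/p = 6.626 × 10⁻³⁴ / 1.247 × 10⁻²⁴ = 5.31 × 10⁻¹⁰ m = 531 pm.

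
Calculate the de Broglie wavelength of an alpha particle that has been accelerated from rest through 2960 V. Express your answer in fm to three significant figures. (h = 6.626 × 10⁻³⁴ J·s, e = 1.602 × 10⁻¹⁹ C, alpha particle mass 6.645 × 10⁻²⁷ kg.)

KE = 2eV = 2 × 1.602 × 10⁻¹⁹ × 2960 = 9.484 × 10⁻¹⁶ J.
p = √(2mKE) = √(2 × 6.645 × 10⁻²⁷ × 9.484 × 10⁻¹⁶) = 3.550 × 10⁻²¹ kg·m/s.
λ = h/p = 6.626 × 10⁻³⁴ / 3.550 × 10⁻²¹ = 1.87 × 10⁻¹³ m = 187 fm.

λ = 187 fm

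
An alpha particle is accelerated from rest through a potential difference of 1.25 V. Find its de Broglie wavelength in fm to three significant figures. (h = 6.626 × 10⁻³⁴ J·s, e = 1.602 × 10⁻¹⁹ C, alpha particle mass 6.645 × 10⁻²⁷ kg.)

λ = 9080 fm

KE = 2eV = 2 × 1.602 × 10⁻¹⁹ × 1.250 = 4.005 × 10⁻¹⁹ J.
p = √(2mKE) = √(2 × 6.645 × 10⁻²⁷ × 4.005 × 10⁻¹⁹) = 7.296 × 10⁻²³ kg·m/s.
λ = h/p = 6.626 × 10⁻³⁴ / 7.296 × 10⁻²³ = 9.08 × 10⁻¹² m = 9080 fm.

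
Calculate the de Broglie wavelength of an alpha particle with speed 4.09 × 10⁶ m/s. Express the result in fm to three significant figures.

λ = 24.4 fm

p = mv = 6.645 × 10⁻²⁷ × 4.09 × 10⁶ = 2.718 × 10⁻²⁰ kg·m/s.
λ = h/p = 6.626 × 10⁻³⁴ / 2.718 × 10⁻²⁰ = 2.44 × 10⁻¹⁴ m = 24.4 fm.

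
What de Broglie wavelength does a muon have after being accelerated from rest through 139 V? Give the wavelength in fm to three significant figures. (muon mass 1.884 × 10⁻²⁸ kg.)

λ = 7230 fm

KE = eV = 1.602 × 10⁻¹⁹ × 139.0 = 2.227 × 10⁻¹⁷ J.
p = √(2mKE) = √(2 × 1.884 × 10⁻²⁸ × 2.227 × 10⁻¹⁷) = 9.160 × 10⁻²³ kg·m/s.
λ = h/p = 6.626 × 10⁻³⁴ / 9.160 × 10⁻²³ = 7.23 × 10⁻¹² m = 7230 fm.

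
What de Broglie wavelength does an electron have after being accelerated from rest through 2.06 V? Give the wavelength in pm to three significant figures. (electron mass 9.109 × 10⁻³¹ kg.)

KE = eV = 1.602 × 10⁻¹⁹ × 2.060 = 3.300 × 10⁻¹⁹ J.
p = √(2mKE) = √(2 × 9.109 × 10⁻³¹ × 3.300 × 10⁻¹⁹) = 7.754 × 10⁻²⁵ kg·m/s.
λ = h/p = 6.626 × 10⁻³⁴ / 7.754 × 10⁻²⁵ = 8.55 × 10⁻¹⁰ m = 855 pm.

λ = 855 pm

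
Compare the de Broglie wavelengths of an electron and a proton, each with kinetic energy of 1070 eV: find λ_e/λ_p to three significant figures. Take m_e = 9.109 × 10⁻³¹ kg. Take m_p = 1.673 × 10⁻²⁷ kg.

At fixed KE, p = √(2mKE) so λ = h/p ∝ 1/√m.
λ_e/λ_p = √(m_p/m_e) = √(1.673 × 10⁻²⁷/9.109 × 10⁻³¹) = √(1837) = 42.9.

λ_e/λ_p = 42.9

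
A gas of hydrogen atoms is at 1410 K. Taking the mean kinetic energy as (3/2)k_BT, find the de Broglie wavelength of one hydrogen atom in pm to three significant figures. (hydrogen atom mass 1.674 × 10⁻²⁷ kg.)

λ = 67.0 pm

KE = (3/2)k_BT = 1.5 × 1.381 × 10⁻²³ × 1410 = 2.921 × 10⁻²⁰ J.
p = √(2mKE) = √(2 × 1.674 × 10⁻²⁷ × 2.921 × 10⁻²⁰) = 9.889 × 10⁻²⁴ kg·m/s.
λ = h/p = 6.70 × 10⁻¹¹ m = 67.0 pm.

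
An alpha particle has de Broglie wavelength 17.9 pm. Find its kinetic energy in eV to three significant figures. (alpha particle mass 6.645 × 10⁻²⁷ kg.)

p = h/λ = 6.626 × 10⁻³⁴ / 1.790 × 10⁻¹¹ = 3.702 × 10⁻²³ kg·m/s.
KE = p²/(2m) = (3.702 × 10⁻²³)² / (2 × 6.645 × 10⁻²⁷) = 1.031 × 10⁻¹⁹ J = 0.644 eV.

KE = 0.644 eV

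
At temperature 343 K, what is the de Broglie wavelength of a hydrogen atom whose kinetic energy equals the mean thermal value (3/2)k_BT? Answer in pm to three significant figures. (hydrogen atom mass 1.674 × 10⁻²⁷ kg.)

λ = 136 pm

KE = (3/2)k_BT = 1.5 × 1.381 × 10⁻²³ × 343 = 7.105 × 10⁻²¹ J.
p = √(2mKE) = √(2 × 1.674 × 10⁻²⁷ × 7.105 × 10⁻²¹) = 4.877 × 10⁻²⁴ kg·m/s.
λ = h/p = 1.36 × 10⁻¹⁰ m = 136 pm.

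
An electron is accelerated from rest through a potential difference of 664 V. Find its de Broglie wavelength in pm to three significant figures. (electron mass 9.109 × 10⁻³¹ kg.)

KE = eV = 1.602 × 10⁻¹⁹ × 664.0 = 1.064 × 10⁻¹⁶ J.
p = √(2mKE) = √(2 × 9.109 × 10⁻³¹ × 1.064 × 10⁻¹⁶) = 1.392 × 10⁻²³ kg·m/s.
λ = h/p = 6.626 × 10⁻³⁴ / 1.392 × 10⁻²³ = 4.76 × 10⁻¹¹ m = 47.6 pm.

λ = 47.6 pm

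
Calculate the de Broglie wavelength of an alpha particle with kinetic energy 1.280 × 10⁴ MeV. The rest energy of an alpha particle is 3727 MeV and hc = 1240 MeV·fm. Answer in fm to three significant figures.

Total energy E = KE + m₀c² = 1.280 × 10⁴ + 3727 = 16527 MeV.
(pc)² = E² − (m₀c²)² = (16527)² − (3727)² = 2.593 × 10⁸ MeV², so pc = 1.610 × 10⁴ MeV.
λ = hc/(pc) = 1240 MeV·fm / 1.610 × 10⁴ MeV = 0.0770 fm.

λ = 0.0770 fm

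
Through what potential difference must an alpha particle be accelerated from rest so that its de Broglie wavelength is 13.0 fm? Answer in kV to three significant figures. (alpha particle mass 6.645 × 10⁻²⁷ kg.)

p = h/λ = 6.626 × 10⁻³⁴ / 1.300 × 10⁻¹⁴ = 5.097 × 10⁻²⁰ kg·m/s.
KE = p²/(2m) = 1.955 × 10⁻¹³ J.
V = KE/2e = 1.955 × 10⁻¹³ / (2 × 1.602 × 10⁻¹⁹) = 610 kV.

V = 610 kV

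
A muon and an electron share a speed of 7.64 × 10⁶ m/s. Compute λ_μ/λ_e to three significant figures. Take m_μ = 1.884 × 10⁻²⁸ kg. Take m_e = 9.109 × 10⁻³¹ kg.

At fixed v, p = mv so λ = h/(mv) ∝ 1/m.
λ_μ/λ_e = m_e/m_μ = 9.109 × 10⁻³¹/1.884 × 10⁻²⁸ = 4.83 × 10⁻³.

λ_μ/λ_e = 4.83 × 10⁻³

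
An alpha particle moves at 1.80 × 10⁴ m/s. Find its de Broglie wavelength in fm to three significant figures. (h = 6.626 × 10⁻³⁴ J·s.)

p = mv = 6.645 × 10⁻²⁷ × 1.80 × 10⁴ = 1.196 × 10⁻²² kg·m/s.
λ = h/p = 6.626 × 10⁻³⁴ / 1.196 × 10⁻²² = 5.54 × 10⁻¹² m = 5540 fm.

λ = 5540 fm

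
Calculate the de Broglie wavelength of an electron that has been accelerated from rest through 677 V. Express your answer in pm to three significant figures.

KE = eV = 1.602 × 10⁻¹⁹ × 677.0 = 1.085 × 10⁻¹⁶ J.
p = √(2mKE) = √(2 × 9.109 × 10⁻³¹ × 1.085 × 10⁻¹⁶) = 1.406 × 10⁻²³ kg·m/s.
λ = h/p = 6.626 × 10⁻³⁴ / 1.406 × 10⁻²³ = 4.71 × 10⁻¹¹ m = 47.1 pm.

λ = 47.1 pm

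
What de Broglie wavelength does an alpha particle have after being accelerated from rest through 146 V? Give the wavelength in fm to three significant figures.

λ = 840 fm

KE = 2eV = 2 × 1.602 × 10⁻¹⁹ × 146.0 = 4.678 × 10⁻¹⁷ J.
p = √(2mKE) = √(2 × 6.645 × 10⁻²⁷ × 4.678 × 10⁻¹⁷) = 7.885 × 10⁻²² kg·m/s.
λ = h/p = 6.626 × 10⁻³⁴ / 7.885 × 10⁻²² = 8.40 × 10⁻¹³ m = 840 fm.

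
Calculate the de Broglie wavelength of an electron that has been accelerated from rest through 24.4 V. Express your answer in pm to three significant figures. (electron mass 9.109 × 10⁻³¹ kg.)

KE = eV = 1.602 × 10⁻¹⁹ × 24.40 = 3.909 × 10⁻¹⁸ J.
p = √(2mKE) = √(2 × 9.109 × 10⁻³¹ × 3.909 × 10⁻¹⁸) = 2.669 × 10⁻²⁴ kg·m/s.
λ = h/p = 6.626 × 10⁻³⁴ / 2.669 × 10⁻²⁴ = 2.48 × 10⁻¹⁰ m = 248 pm.

λ = 248 pm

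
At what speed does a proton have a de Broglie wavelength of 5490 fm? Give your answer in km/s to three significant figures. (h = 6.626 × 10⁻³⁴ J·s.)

p = h/λ = 6.626 × 10⁻³⁴ / 5.490 × 10⁻¹² = 1.207 × 10⁻²² kg·m/s.
v = p/m = 1.207 × 10⁻²² / 1.673 × 10⁻²⁷ = 7.21 × 10⁴ m/s = 72.1 km/s.

v = 72.1 km/s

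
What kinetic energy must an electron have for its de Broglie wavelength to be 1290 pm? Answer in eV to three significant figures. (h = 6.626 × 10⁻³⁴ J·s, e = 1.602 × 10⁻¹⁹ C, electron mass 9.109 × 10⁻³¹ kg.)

p = h/λ = 6.626 × 10⁻³⁴ / 1.290 × 10⁻⁹ = 5.136 × 10⁻²⁵ kg·m/s.
KE = p²/(2m) = (5.136 × 10⁻²⁵)² / (2 × 9.109 × 10⁻³¹) = 1.448 × 10⁻¹⁹ J = 0.904 eV.

KE = 0.904 eV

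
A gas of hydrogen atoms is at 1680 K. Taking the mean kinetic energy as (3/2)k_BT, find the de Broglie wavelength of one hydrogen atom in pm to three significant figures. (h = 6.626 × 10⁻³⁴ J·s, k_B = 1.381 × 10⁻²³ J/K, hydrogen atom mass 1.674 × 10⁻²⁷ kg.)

λ = 61.4 pm

KE = (3/2)k_BT = 1.5 × 1.381 × 10⁻²³ × 1680 = 3.480 × 10⁻²⁰ J.
p = √(2mKE) = √(2 × 1.674 × 10⁻²⁷ × 3.480 × 10⁻²⁰) = 1.079 × 10⁻²³ kg·m/s.
λ = h/p = 6.14 × 10⁻¹¹ m = 61.4 pm.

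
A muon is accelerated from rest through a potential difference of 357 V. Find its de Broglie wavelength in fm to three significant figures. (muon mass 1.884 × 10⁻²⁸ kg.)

λ = 4510 fm

KE = eV = 1.602 × 10⁻¹⁹ × 357.0 = 5.719 × 10⁻¹⁷ J.
p = √(2mKE) = √(2 × 1.884 × 10⁻²⁸ × 5.719 × 10⁻¹⁷) = 1.468 × 10⁻²² kg·m/s.
λ = h/p = 6.626 × 10⁻³⁴ / 1.468 × 10⁻²² = 4.51 × 10⁻¹² m = 4510 fm.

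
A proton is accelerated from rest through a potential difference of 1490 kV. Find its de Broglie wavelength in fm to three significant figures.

λ = 23.4 fm

KE = eV = 1.602 × 10⁻¹⁹ × 1.490 × 10⁶ = 2.387 × 10⁻¹³ J.
p = √(2mKE) = √(2 × 1.673 × 10⁻²⁷ × 2.387 × 10⁻¹³) = 2.826 × 10⁻²⁰ kg·m/s.
λ = h/p = 6.626 × 10⁻³⁴ / 2.826 × 10⁻²⁰ = 2.34 × 10⁻¹⁴ m = 23.4 fm.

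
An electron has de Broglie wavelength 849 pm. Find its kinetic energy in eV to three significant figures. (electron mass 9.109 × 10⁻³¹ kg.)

p = h/λ = 6.626 × 10⁻³⁴ / 8.490 × 10⁻¹⁰ = 7.804 × 10⁻²⁵ kg·m/s.
KE = p²/(2m) = (7.804 × 10⁻²⁵)² / (2 × 9.109 × 10⁻³¹) = 3.343 × 10⁻¹⁹ J = 2.09 eV.

KE = 2.09 eV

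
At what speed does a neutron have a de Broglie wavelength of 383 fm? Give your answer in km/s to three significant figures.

p = h/λ = 6.626 × 10⁻³⁴ / 3.830 × 10⁻¹³ = 1.730 × 10⁻²¹ kg·m/s.
v = p/m = 1.730 × 10⁻²¹ / 1.675 × 10⁻²⁷ = 1.03 × 10⁶ m/s = 1030 km/s.

v = 1030 km/s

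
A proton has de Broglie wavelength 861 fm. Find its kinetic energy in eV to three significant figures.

KE = 1100 eV

p = h/λ = 6.626 × 10⁻³⁴ / 8.610 × 10⁻¹³ = 7.696 × 10⁻²² kg·m/s.
KE = p²/(2m) = (7.696 × 10⁻²²)² / (2 × 1.673 × 10⁻²⁷) = 1.770 × 10⁻¹⁶ J = 1100 eV.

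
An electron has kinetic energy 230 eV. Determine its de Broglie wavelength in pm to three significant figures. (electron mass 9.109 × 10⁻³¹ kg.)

KE = 230 eV = 3.685 × 10⁻¹⁷ J.
p = √(2mKE) = √(2 × 9.109 × 10⁻³¹ × 3.685 × 10⁻¹⁷) = 8.193 × 10⁻²⁴ kg·m/s.
λ = h/p = 6.626 × 10⁻³⁴ / 8.193 × 10⁻²⁴ = 8.09 × 10⁻¹¹ m = 80.9 pm.

λ = 80.9 pm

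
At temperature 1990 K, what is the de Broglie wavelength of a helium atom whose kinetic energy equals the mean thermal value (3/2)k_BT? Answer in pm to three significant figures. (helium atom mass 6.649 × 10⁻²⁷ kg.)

λ = 28.3 pm

KE = (3/2)k_BT = 1.5 × 1.381 × 10⁻²³ × 1990 = 4.122 × 10⁻²⁰ J.
p = √(2mKE) = √(2 × 6.649 × 10⁻²⁷ × 4.122 × 10⁻²⁰) = 2.341 × 10⁻²³ kg·m/s.
λ = h/p = 2.83 × 10⁻¹¹ m = 28.3 pm.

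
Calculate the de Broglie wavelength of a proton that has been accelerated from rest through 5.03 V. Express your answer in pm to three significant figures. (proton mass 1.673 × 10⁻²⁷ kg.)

λ = 12.8 pm

KE = eV = 1.602 × 10⁻¹⁹ × 5.030 = 8.058 × 10⁻¹⁹ J.
p = √(2mKE) = √(2 × 1.673 × 10⁻²⁷ × 8.058 × 10⁻¹⁹) = 5.193 × 10⁻²³ kg·m/s.
λ = h/p = 6.626 × 10⁻³⁴ / 5.193 × 10⁻²³ = 1.28 × 10⁻¹¹ m = 12.8 pm.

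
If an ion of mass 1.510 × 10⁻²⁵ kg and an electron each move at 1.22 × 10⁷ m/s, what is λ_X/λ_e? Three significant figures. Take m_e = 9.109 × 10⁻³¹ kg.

λ_X/λ_e = 6.03 × 10⁻⁶

At fixed v, p = mv so λ = h/(mv) ∝ 1/m.
λ_X/λ_e = m_e/m_X = 9.109 × 10⁻³¹/1.510 × 10⁻²⁵ = 6.03 × 10⁻⁶.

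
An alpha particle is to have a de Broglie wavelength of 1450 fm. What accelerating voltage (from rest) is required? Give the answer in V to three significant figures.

V = 49.0 V

p = h/λ = 6.626 × 10⁻³⁴ / 1.450 × 10⁻¹² = 4.570 × 10⁻²² kg·m/s.
KE = p²/(2m) = 1.571 × 10⁻¹⁷ J.
V = KE/2e = 1.571 × 10⁻¹⁷ / (2 × 1.602 × 10⁻¹⁹) = 49.0 V.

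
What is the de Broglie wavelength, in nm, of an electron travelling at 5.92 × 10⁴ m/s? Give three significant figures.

λ = 12.3 nm

p = mv = 9.109 × 10⁻³¹ × 5.92 × 10⁴ = 5.393 × 10⁻²⁶ kg·m/s.
λ = h/p = 6.626 × 10⁻³⁴ / 5.393 × 10⁻²⁶ = 1.23 × 10⁻⁸ m = 12.3 nm.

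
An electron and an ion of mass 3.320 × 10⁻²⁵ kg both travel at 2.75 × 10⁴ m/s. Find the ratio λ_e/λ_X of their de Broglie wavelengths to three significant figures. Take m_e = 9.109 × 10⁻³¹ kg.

At fixed v, p = mv so λ = h/(mv) ∝ 1/m.
λ_e/λ_X = m_X/m_e = 3.320 × 10⁻²⁵/9.109 × 10⁻³¹ = 3.64 × 10⁵.

λ_e/λ_X = 3.64 × 10⁵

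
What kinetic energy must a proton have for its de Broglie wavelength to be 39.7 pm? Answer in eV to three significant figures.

KE = 0.520 eV

p = h/λ = 6.626 × 10⁻³⁴ / 3.970 × 10⁻¹¹ = 1.669 × 10⁻²³ kg·m/s.
KE = p²/(2m) = (1.669 × 10⁻²³)² / (2 × 1.673 × 10⁻²⁷) = 8.325 × 10⁻²⁰ J = 0.520 eV.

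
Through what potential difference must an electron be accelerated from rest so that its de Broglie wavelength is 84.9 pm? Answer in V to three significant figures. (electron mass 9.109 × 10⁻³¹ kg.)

p = h/λ = 6.626 × 10⁻³⁴ / 8.490 × 10⁻¹¹ = 7.804 × 10⁻²⁴ kg·m/s.
KE = p²/(2m) = 3.343 × 10⁻¹⁷ J.
V = KE/e = 3.343 × 10⁻¹⁷ / (1.602 × 10⁻¹⁹) = 209 V.

V = 209 V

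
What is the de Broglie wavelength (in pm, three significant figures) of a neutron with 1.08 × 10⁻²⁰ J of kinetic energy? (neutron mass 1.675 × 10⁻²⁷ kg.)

p = √(2mKE) = √(2 × 1.675 × 10⁻²⁷ × 1.080 × 10⁻²⁰) = 6.015 × 10⁻²⁴ kg·m/s.
λ = h/p = 6.626 × 10⁻³⁴ / 6.015 × 10⁻²⁴ = 1.10 × 10⁻¹⁰ m = 110 pm.

λ = 110 pm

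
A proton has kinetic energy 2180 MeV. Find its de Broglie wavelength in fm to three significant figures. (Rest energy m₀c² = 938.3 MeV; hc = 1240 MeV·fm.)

Total energy E = KE + m₀c² = 2180 + 938.3 = 3118.3 MeV.
(pc)² = E² − (m₀c²)² = (3118.3)² − (938.3)² = 8.843 × 10⁶ MeV², so pc = 2974 MeV.
λ = hc/(pc) = 1240 MeV·fm / 2974 MeV = 0.417 fm.

λ = 0.417 fm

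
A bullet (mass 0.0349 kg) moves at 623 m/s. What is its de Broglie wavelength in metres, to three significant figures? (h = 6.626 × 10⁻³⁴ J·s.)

λ = 3.05 × 10⁻³⁵ m

p = mv = 0.0349 × 623 = 2.174 × 10¹ kg·m/s.
λ = h/p = 6.626 × 10⁻³⁴ / 2.174 × 10¹ = 3.05 × 10⁻³⁵ m.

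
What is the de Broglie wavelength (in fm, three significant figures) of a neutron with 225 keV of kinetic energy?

KE = 225 keV = 3.605 × 10⁻¹⁴ J.
p = √(2mKE) = √(2 × 1.675 × 10⁻²⁷ × 3.605 × 10⁻¹⁴) = 1.099 × 10⁻²⁰ kg·m/s.
λ = h/p = 6.626 × 10⁻³⁴ / 1.099 × 10⁻²⁰ = 6.03 × 10⁻¹⁴ m = 60.3 fm.

λ = 60.3 fm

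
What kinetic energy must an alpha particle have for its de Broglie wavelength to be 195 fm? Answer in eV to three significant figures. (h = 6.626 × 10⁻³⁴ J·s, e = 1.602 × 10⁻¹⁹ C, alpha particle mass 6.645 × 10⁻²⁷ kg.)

KE = 5420 eV

p = h/λ = 6.626 × 10⁻³⁴ / 1.950 × 10⁻¹³ = 3.398 × 10⁻²¹ kg·m/s.
KE = p²/(2m) = (3.398 × 10⁻²¹)² / (2 × 6.645 × 10⁻²⁷) = 8.688 × 10⁻¹⁶ J = 5420 eV.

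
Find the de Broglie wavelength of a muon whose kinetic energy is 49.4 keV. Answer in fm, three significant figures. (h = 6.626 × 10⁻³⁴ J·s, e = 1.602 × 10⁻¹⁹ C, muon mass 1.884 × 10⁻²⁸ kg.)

KE = 49.4 keV = 7.914 × 10⁻¹⁵ J.
p = √(2mKE) = √(2 × 1.884 × 10⁻²⁸ × 7.914 × 10⁻¹⁵) = 1.727 × 10⁻²¹ kg·m/s.
λ = h/p = 6.626 × 10⁻³⁴ / 1.727 × 10⁻²¹ = 3.84 × 10⁻¹³ m = 384 fm.

λ = 384 fm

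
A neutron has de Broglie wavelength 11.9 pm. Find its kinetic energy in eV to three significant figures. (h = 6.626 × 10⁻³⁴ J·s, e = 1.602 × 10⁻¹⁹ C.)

p = h/λ = 6.626 × 10⁻³⁴ / 1.190 × 10⁻¹¹ = 5.568 × 10⁻²³ kg·m/s.
KE = p²/(2m) = (5.568 × 10⁻²³)² / (2 × 1.675 × 10⁻²⁷) = 9.255 × 10⁻¹⁹ J = 5.78 eV.

KE = 5.78 eV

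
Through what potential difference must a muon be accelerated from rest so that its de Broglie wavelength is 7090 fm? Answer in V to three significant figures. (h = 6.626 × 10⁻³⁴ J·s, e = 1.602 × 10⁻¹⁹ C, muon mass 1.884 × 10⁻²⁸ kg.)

p = h/λ = 6.626 × 10⁻³⁴ / 7.090 × 10⁻¹² = 9.346 × 10⁻²³ kg·m/s.
KE = p²/(2m) = 2.318 × 10⁻¹⁷ J.
V = KE/e = 2.318 × 10⁻¹⁷ / (1.602 × 10⁻¹⁹) = 145 V.

V = 145 V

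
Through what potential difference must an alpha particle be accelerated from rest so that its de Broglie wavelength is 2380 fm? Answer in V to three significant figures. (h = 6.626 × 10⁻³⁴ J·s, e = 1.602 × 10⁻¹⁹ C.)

p = h/λ = 6.626 × 10⁻³⁴ / 2.380 × 10⁻¹² = 2.784 × 10⁻²² kg·m/s.
KE = p²/(2m) = 5.832 × 10⁻¹⁸ J.
V = KE/2e = 5.832 × 10⁻¹⁸ / (2 × 1.602 × 10⁻¹⁹) = 18.2 V.

V = 18.2 V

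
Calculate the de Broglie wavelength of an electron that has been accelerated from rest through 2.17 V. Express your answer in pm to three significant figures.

KE = eV = 1.602 × 10⁻¹⁹ × 2.170 = 3.476 × 10⁻¹⁹ J.
p = √(2mKE) = √(2 × 9.109 × 10⁻³¹ × 3.476 × 10⁻¹⁹) = 7.958 × 10⁻²⁵ kg·m/s.
λ = h/p = 6.626 × 10⁻³⁴ / 7.958 × 10⁻²⁵ = 8.33 × 10⁻¹⁰ m = 833 pm.

λ = 833 pm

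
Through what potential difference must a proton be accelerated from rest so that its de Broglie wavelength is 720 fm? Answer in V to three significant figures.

p = h/λ = 6.626 × 10⁻³⁴ / 7.200 × 10⁻¹³ = 9.203 × 10⁻²² kg·m/s.
KE = p²/(2m) = 2.531 × 10⁻¹⁶ J.
V = KE/e = 2.531 × 10⁻¹⁶ / (1.602 × 10⁻¹⁹) = 1580 V.

V = 1580 V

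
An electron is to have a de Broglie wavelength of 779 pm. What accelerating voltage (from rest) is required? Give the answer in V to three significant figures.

V = 2.48 V

p = h/λ = 6.626 × 10⁻³⁴ / 7.790 × 10⁻¹⁰ = 8.506 × 10⁻²⁵ kg·m/s.
KE = p²/(2m) = 3.971 × 10⁻¹⁹ J.
V = KE/e = 3.971 × 10⁻¹⁹ / (1.602 × 10⁻¹⁹) = 2.48 V.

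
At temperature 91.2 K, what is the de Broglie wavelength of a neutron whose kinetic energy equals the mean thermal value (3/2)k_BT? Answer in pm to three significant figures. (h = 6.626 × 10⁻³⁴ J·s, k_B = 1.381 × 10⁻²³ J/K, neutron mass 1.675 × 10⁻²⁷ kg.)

KE = (3/2)k_BT = 1.5 × 1.381 × 10⁻²³ × 91.2 = 1.889 × 10⁻²¹ J.
p = √(2mKE) = √(2 × 1.675 × 10⁻²⁷ × 1.889 × 10⁻²¹) = 2.516 × 10⁻²⁴ kg·m/s.
λ = h/p = 2.63 × 10⁻¹⁰ m = 263 pm.

λ = 263 pm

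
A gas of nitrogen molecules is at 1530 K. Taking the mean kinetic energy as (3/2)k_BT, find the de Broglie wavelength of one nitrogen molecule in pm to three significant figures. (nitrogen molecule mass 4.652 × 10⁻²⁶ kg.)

λ = 12.2 pm

KE = (3/2)k_BT = 1.5 × 1.381 × 10⁻²³ × 1530 = 3.169 × 10⁻²⁰ J.
p = √(2mKE) = √(2 × 4.652 × 10⁻²⁶ × 3.169 × 10⁻²⁰) = 5.430 × 10⁻²³ kg·m/s.
λ = h/p = 1.22 × 10⁻¹¹ m = 12.2 pm.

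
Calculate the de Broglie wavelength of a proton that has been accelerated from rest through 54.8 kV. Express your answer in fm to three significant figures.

λ = 122 fm

KE = eV = 1.602 × 10⁻¹⁹ × 5.480 × 10⁴ = 8.779 × 10⁻¹⁵ J.
p = √(2mKE) = √(2 × 1.673 × 10⁻²⁷ × 8.779 × 10⁻¹⁵) = 5.420 × 10⁻²¹ kg·m/s.
λ = h/p = 6.626 × 10⁻³⁴ / 5.420 × 10⁻²¹ = 1.22 × 10⁻¹³ m = 122 fm.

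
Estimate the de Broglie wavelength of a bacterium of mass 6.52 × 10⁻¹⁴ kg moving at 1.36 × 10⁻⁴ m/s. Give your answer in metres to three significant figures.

λ = 7.47 × 10⁻¹⁷ m

p = mv = 6.52 × 10⁻¹⁴ × 1.36 × 10⁻⁴ = 8.867 × 10⁻¹⁸ kg·m/s.
λ = h/p = 6.626 × 10⁻³⁴ / 8.867 × 10⁻¹⁸ = 7.47 × 10⁻¹⁷ m.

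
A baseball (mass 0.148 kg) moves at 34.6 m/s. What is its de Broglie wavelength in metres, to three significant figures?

p = mv = 0.148 × 34.6 = 5.121 kg·m/s.
λ = h/p = 6.626 × 10⁻³⁴ / 5.121 = 1.29 × 10⁻³⁴ m.

λ = 1.29 × 10⁻³⁴ m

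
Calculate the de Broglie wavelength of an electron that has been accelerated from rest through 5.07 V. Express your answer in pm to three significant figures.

λ = 545 pm

KE = eV = 1.602 × 10⁻¹⁹ × 5.070 = 8.122 × 10⁻¹⁹ J.
p = √(2mKE) = √(2 × 9.109 × 10⁻³¹ × 8.122 × 10⁻¹⁹) = 1.216 × 10⁻²⁴ kg·m/s.
λ = h/p = 6.626 × 10⁻³⁴ / 1.216 × 10⁻²⁴ = 5.45 × 10⁻¹⁰ m = 545 pm.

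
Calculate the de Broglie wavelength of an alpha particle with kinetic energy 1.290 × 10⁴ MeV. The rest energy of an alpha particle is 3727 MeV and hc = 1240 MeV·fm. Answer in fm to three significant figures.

λ = 0.0765 fm

Total energy E = KE + m₀c² = 1.290 × 10⁴ + 3727 = 16627 MeV.
(pc)² = E² − (m₀c²)² = (16627)² − (3727)² = 2.626 × 10⁸ MeV², so pc = 1.620 × 10⁴ MeV.
λ = hc/(pc) = 1240 MeV·fm / 1.620 × 10⁴ MeV = 0.0765 fm.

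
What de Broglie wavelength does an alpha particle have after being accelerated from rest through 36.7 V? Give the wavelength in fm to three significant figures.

λ = 1680 fm

KE = 2eV = 2 × 1.602 × 10⁻¹⁹ × 36.70 = 1.176 × 10⁻¹⁷ J.
p = √(2mKE) = √(2 × 6.645 × 10⁻²⁷ × 1.176 × 10⁻¹⁷) = 3.953 × 10⁻²² kg·m/s.
λ = h/p = 6.626 × 10⁻³⁴ / 3.953 × 10⁻²² = 1.68 × 10⁻¹² m = 1680 fm.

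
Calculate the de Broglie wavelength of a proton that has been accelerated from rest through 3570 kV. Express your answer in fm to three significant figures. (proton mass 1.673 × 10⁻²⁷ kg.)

KE = eV = 1.602 × 10⁻¹⁹ × 3.570 × 10⁶ = 5.719 × 10⁻¹³ J.
p = √(2mKE) = √(2 × 1.673 × 10⁻²⁷ × 5.719 × 10⁻¹³) = 4.374 × 10⁻²⁰ kg·m/s.
λ = h/p = 6.626 × 10⁻³⁴ / 4.374 × 10⁻²⁰ = 1.51 × 10⁻¹⁴ m = 15.1 fm.

λ = 15.1 fm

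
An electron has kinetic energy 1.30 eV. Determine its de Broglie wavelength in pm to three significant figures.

λ = 1080 pm

KE = 1.30 eV = 2.083 × 10⁻¹⁹ J.
p = √(2mKE) = √(2 × 9.109 × 10⁻³¹ × 2.083 × 10⁻¹⁹) = 6.160 × 10⁻²⁵ kg·m/s.
λ = h/p = 6.626 × 10⁻³⁴ / 6.160 × 10⁻²⁵ = 1.08 × 10⁻⁹ m = 1080 pm.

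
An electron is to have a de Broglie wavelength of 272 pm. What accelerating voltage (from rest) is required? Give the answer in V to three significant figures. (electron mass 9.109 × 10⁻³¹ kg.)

p = h/λ = 6.626 × 10⁻³⁴ / 2.720 × 10⁻¹⁰ = 2.436 × 10⁻²⁴ kg·m/s.
KE = p²/(2m) = 3.257 × 10⁻¹⁸ J.
V = KE/e = 3.257 × 10⁻¹⁸ / (1.602 × 10⁻¹⁹) = 20.3 V.

V = 20.3 V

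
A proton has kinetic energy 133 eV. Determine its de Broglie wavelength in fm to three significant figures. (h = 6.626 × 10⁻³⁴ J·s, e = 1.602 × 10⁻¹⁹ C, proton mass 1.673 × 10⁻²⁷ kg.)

KE = 133 eV = 2.131 × 10⁻¹⁷ J.
p = √(2mKE) = √(2 × 1.673 × 10⁻²⁷ × 2.131 × 10⁻¹⁷) = 2.670 × 10⁻²² kg·m/s.
λ = h/p = 6.626 × 10⁻³⁴ / 2.670 × 10⁻²² = 2.48 × 10⁻¹² m = 2480 fm.

λ = 2480 fm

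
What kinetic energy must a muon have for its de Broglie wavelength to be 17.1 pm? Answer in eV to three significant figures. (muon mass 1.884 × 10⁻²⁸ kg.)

p = h/λ = 6.626 × 10⁻³⁴ / 1.710 × 10⁻¹¹ = 3.875 × 10⁻²³ kg·m/s.
KE = p²/(2m) = (3.875 × 10⁻²³)² / (2 × 1.884 × 10⁻²⁸) = 3.985 × 10⁻¹⁸ J = 24.9 eV.

KE = 24.9 eV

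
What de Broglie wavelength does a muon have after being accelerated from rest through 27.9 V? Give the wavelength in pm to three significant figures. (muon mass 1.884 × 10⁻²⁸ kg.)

KE = eV = 1.602 × 10⁻¹⁹ × 27.90 = 4.470 × 10⁻¹⁸ J.
p = √(2mKE) = √(2 × 1.884 × 10⁻²⁸ × 4.470 × 10⁻¹⁸) = 4.104 × 10⁻²³ kg·m/s.
λ = h/p = 6.626 × 10⁻³⁴ / 4.104 × 10⁻²³ = 1.61 × 10⁻¹¹ m = 16.1 pm.

λ = 16.1 pm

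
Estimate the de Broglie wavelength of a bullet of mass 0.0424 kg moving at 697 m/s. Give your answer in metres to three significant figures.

λ = 2.24 × 10⁻³⁵ m

p = mv = 0.0424 × 697 = 2.955 × 10¹ kg·m/s.
λ = h/p = 6.626 × 10⁻³⁴ / 2.955 × 10¹ = 2.24 × 10⁻³⁵ m.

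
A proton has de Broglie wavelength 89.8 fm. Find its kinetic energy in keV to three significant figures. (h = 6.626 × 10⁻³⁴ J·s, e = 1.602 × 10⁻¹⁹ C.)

p = h/λ = 6.626 × 10⁻³⁴ / 8.980 × 10⁻¹⁴ = 7.379 × 10⁻²¹ kg·m/s.
KE = p²/(2m) = (7.379 × 10⁻²¹)² / (2 × 1.673 × 10⁻²⁷) = 1.627 × 10⁻¹⁴ J = 102 keV.

KE = 102 keV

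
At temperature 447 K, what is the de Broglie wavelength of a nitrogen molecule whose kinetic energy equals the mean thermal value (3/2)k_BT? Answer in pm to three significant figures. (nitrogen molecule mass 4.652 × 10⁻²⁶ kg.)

λ = 22.6 pm

KE = (3/2)k_BT = 1.5 × 1.381 × 10⁻²³ × 447 = 9.260 × 10⁻²¹ J.
p = √(2mKE) = √(2 × 4.652 × 10⁻²⁶ × 9.260 × 10⁻²¹) = 2.935 × 10⁻²³ kg·m/s.
λ = h/p = 2.26 × 10⁻¹¹ m = 22.6 pm.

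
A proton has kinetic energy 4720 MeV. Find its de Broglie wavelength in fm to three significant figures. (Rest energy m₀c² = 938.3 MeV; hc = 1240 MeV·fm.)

λ = 0.222 fm

Total energy E = KE + m₀c² = 4720 + 938.3 = 5658.3 MeV.
(pc)² = E² − (m₀c²)² = (5658.3)² − (938.3)² = 3.114 × 10⁷ MeV², so pc = 5580 MeV.
λ = hc/(pc) = 1240 MeV·fm / 5580 MeV = 0.222 fm.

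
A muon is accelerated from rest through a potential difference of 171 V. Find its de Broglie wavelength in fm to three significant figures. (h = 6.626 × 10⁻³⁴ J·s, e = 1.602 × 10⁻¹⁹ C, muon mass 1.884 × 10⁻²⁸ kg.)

KE = eV = 1.602 × 10⁻¹⁹ × 171.0 = 2.739 × 10⁻¹⁷ J.
p = √(2mKE) = √(2 × 1.884 × 10⁻²⁸ × 2.739 × 10⁻¹⁷) = 1.016 × 10⁻²² kg·m/s.
λ = h/p = 6.626 × 10⁻³⁴ / 1.016 × 10⁻²² = 6.52 × 10⁻¹² m = 6520 fm.

λ = 6520 fm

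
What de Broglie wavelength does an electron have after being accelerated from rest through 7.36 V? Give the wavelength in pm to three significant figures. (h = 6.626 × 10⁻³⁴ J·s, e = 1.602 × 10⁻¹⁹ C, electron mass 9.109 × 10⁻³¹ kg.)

KE = eV = 1.602 × 10⁻¹⁹ × 7.360 = 1.179 × 10⁻¹⁸ J.
p = √(2mKE) = √(2 × 9.109 × 10⁻³¹ × 1.179 × 10⁻¹⁸) = 1.466 × 10⁻²⁴ kg·m/s.
λ = h/p = 6.626 × 10⁻³⁴ / 1.466 × 10⁻²⁴ = 4.52 × 10⁻¹⁰ m = 452 pm.

λ = 452 pm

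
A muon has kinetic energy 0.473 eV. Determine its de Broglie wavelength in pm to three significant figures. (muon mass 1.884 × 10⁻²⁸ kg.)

KE = 0.473 eV = 7.577 × 10⁻²⁰ J.
p = √(2mKE) = √(2 × 1.884 × 10⁻²⁸ × 7.577 × 10⁻²⁰) = 5.343 × 10⁻²⁴ kg·m/s.
λ = h/p = 6.626 × 10⁻³⁴ / 5.343 × 10⁻²⁴ = 1.24 × 10⁻¹⁰ m = 124 pm.

λ = 124 pm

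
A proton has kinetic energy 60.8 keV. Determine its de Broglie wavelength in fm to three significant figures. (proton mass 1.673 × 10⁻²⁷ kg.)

λ = 116 fm

KE = 60.8 keV = 9.740 × 10⁻¹⁵ J.
p = √(2mKE) = √(2 × 1.673 × 10⁻²⁷ × 9.740 × 10⁻¹⁵) = 5.709 × 10⁻²¹ kg·m/s.
λ = h/p = 6.626 × 10⁻³⁴ / 5.709 × 10⁻²¹ = 1.16 × 10⁻¹³ m = 116 fm.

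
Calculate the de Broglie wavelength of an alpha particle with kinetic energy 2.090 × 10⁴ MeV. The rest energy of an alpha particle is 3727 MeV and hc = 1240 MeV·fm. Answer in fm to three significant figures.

Total energy E = KE + m₀c² = 2.090 × 10⁴ + 3727 = 24627 MeV.
(pc)² = E² − (m₀c²)² = (24627)² − (3727)² = 5.926 × 10⁸ MeV², so pc = 2.434 × 10⁴ MeV.
λ = hc/(pc) = 1240 MeV·fm / 2.434 × 10⁴ MeV = 0.0509 fm.

λ = 0.0509 fm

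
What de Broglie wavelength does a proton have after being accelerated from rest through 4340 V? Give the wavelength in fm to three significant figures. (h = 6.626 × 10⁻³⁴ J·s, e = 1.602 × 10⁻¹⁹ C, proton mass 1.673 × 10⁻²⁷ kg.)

KE = eV = 1.602 × 10⁻¹⁹ × 4340 = 6.953 × 10⁻¹⁶ J.
p = √(2mKE) = √(2 × 1.673 × 10⁻²⁷ × 6.953 × 10⁻¹⁶) = 1.525 × 10⁻²¹ kg·m/s.
λ = h/p = 6.626 × 10⁻³⁴ / 1.525 × 10⁻²¹ = 4.34 × 10⁻¹³ m = 434 fm.

λ = 434 fm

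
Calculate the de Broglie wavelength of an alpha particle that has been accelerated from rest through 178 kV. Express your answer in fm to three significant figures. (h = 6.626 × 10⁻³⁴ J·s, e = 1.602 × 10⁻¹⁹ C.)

KE = 2eV = 2 × 1.602 × 10⁻¹⁹ × 1.780 × 10⁵ = 5.703 × 10⁻¹⁴ J.
p = √(2mKE) = √(2 × 6.645 × 10⁻²⁷ × 5.703 × 10⁻¹⁴) = 2.753 × 10⁻²⁰ kg·m/s.
λ = h/p = 6.626 × 10⁻³⁴ / 2.753 × 10⁻²⁰ = 2.41 × 10⁻¹⁴ m = 24.1 fm.

λ = 24.1 fm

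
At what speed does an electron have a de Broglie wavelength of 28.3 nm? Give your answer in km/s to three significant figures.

v = 25.7 km/s

p = h/λ = 6.626 × 10⁻³⁴ / 2.830 × 10⁻⁸ = 2.341 × 10⁻²⁶ kg·m/s.
v = p/m = 2.341 × 10⁻²⁶ / 9.109 × 10⁻³¹ = 2.57 × 10⁴ m/s = 25.7 km/s.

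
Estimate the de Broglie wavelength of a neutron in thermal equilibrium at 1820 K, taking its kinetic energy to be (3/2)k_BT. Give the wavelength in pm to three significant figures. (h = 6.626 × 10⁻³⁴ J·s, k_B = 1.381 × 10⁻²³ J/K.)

λ = 59.0 pm

KE = (3/2)k_BT = 1.5 × 1.381 × 10⁻²³ × 1820 = 3.770 × 10⁻²⁰ J.
p = √(2mKE) = √(2 × 1.675 × 10⁻²⁷ × 3.770 × 10⁻²⁰) = 1.124 × 10⁻²³ kg·m/s.
λ = h/p = 5.90 × 10⁻¹¹ m = 59.0 pm.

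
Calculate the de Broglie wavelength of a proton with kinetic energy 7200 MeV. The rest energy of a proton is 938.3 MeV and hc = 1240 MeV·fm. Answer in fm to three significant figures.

Total energy E = KE + m₀c² = 7200 + 938.3 = 8138.3 MeV.
(pc)² = E² − (m₀c²)² = (8138.3)² − (938.3)² = 6.535 × 10⁷ MeV², so pc = 8084 MeV.
λ = hc/(pc) = 1240 MeV·fm / 8084 MeV = 0.153 fm.

λ = 0.153 fm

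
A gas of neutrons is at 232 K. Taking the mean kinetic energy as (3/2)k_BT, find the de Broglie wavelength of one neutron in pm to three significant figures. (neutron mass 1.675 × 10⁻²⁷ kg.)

λ = 165 pm

KE = (3/2)k_BT = 1.5 × 1.381 × 10⁻²³ × 232 = 4.806 × 10⁻²¹ J.
p = √(2mKE) = √(2 × 1.675 × 10⁻²⁷ × 4.806 × 10⁻²¹) = 4.012 × 10⁻²⁴ kg·m/s.
λ = h/p = 1.65 × 10⁻¹⁰ m = 165 pm.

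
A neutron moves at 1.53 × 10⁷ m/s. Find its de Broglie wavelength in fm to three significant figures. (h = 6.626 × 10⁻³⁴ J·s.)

λ = 25.9 fm

p = mv = 1.675 × 10⁻²⁷ × 1.53 × 10⁷ = 2.563 × 10⁻²⁰ kg·m/s.
λ = h/p = 6.626 × 10⁻³⁴ / 2.563 × 10⁻²⁰ = 2.59 × 10⁻¹⁴ m = 25.9 fm.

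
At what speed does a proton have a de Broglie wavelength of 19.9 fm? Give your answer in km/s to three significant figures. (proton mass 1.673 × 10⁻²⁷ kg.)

p = h/λ = 6.626 × 10⁻³⁴ / 1.990 × 10⁻¹⁴ = 3.330 × 10⁻²⁰ kg·m/s.
v = p/m = 3.330 × 10⁻²⁰ / 1.673 × 10⁻²⁷ = 1.99 × 10⁷ m/s = 1.99 × 10⁴ km/s.

v = 1.99 × 10⁴ km/s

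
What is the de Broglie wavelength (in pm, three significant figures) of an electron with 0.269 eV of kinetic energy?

λ = 2360 pm

KE = 0.269 eV = 4.309 × 10⁻²⁰ J.
p = √(2mKE) = √(2 × 9.109 × 10⁻³¹ × 4.309 × 10⁻²⁰) = 2.802 × 10⁻²⁵ kg·m/s.
λ = h/p = 6.626 × 10⁻³⁴ / 2.802 × 10⁻²⁵ = 2.36 × 10⁻⁹ m = 2360 pm.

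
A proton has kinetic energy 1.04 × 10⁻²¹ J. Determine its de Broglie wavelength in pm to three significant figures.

λ = 355 pm

p = √(2mKE) = √(2 × 1.673 × 10⁻²⁷ × 1.040 × 10⁻²¹) = 1.865 × 10⁻²⁴ kg·m/s.
λ = h/p = 6.626 × 10⁻³⁴ / 1.865 × 10⁻²⁴ = 3.55 × 10⁻¹⁰ m = 355 pm.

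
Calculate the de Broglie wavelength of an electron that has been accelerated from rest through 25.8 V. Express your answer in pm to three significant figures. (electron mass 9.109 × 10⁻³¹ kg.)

λ = 241 pm

KE = eV = 1.602 × 10⁻¹⁹ × 25.80 = 4.133 × 10⁻¹⁸ J.
p = √(2mKE) = √(2 × 9.109 × 10⁻³¹ × 4.133 × 10⁻¹⁸) = 2.744 × 10⁻²⁴ kg·m/s.
λ = h/p = 6.626 × 10⁻³⁴ / 2.744 × 10⁻²⁴ = 2.41 × 10⁻¹⁰ m = 241 pm.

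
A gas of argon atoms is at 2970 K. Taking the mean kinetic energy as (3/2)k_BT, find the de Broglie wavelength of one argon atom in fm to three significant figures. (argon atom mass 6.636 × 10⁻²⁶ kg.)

λ = 7330 fm

KE = (3/2)k_BT = 1.5 × 1.381 × 10⁻²³ × 2970 = 6.152 × 10⁻²⁰ J.
p = √(2mKE) = √(2 × 6.636 × 10⁻²⁶ × 6.152 × 10⁻²⁰) = 9.036 × 10⁻²³ kg·m/s.
λ = h/p = 7.33 × 10⁻¹² m = 7330 fm.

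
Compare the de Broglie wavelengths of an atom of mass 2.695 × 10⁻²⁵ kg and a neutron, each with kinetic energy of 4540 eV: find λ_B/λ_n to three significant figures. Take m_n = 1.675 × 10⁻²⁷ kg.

λ_B/λ_n = 0.0788

At fixed KE, p = √(2mKE) so λ = h/p ∝ 1/√m.
λ_B/λ_n = √(m_n/m_B) = √(1.675 × 10⁻²⁷/2.695 × 10⁻²⁵) = √(6.215 × 10⁻³) = 0.0788.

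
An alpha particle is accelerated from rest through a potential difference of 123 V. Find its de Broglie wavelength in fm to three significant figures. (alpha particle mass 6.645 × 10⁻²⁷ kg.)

KE = 2eV = 2 × 1.602 × 10⁻¹⁹ × 123.0 = 3.941 × 10⁻¹⁷ J.
p = √(2mKE) = √(2 × 6.645 × 10⁻²⁷ × 3.941 × 10⁻¹⁷) = 7.237 × 10⁻²² kg·m/s.
λ = h/p = 6.626 × 10⁻³⁴ / 7.237 × 10⁻²² = 9.16 × 10⁻¹³ m = 916 fm.

λ = 916 fm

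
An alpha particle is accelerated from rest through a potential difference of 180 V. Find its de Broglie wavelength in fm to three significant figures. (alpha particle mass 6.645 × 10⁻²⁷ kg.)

λ = 757 fm

KE = 2eV = 2 × 1.602 × 10⁻¹⁹ × 180.0 = 5.767 × 10⁻¹⁷ J.
p = √(2mKE) = √(2 × 6.645 × 10⁻²⁷ × 5.767 × 10⁻¹⁷) = 8.755 × 10⁻²² kg·m/s.
λ = h/p = 6.626 × 10⁻³⁴ / 8.755 × 10⁻²² = 7.57 × 10⁻¹³ m = 757 fm.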